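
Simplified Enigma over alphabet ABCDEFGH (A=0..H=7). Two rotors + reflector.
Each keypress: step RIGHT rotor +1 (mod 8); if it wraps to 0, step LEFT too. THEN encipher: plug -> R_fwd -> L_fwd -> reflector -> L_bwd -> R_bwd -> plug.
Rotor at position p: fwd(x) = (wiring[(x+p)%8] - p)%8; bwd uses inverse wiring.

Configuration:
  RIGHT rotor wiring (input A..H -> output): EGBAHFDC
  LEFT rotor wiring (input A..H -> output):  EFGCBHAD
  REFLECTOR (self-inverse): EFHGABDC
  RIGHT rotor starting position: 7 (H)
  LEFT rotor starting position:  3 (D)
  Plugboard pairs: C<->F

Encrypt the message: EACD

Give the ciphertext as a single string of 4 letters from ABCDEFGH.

Answer: FBFA

Derivation:
Char 1 ('E'): step: R->0, L->4 (L advanced); E->plug->E->R->H->L->G->refl->D->L'->B->R'->C->plug->F
Char 2 ('A'): step: R->1, L=4; A->plug->A->R->F->L->B->refl->F->L'->A->R'->B->plug->B
Char 3 ('C'): step: R->2, L=4; C->plug->F->R->A->L->F->refl->B->L'->F->R'->C->plug->F
Char 4 ('D'): step: R->3, L=4; D->plug->D->R->A->L->F->refl->B->L'->F->R'->A->plug->A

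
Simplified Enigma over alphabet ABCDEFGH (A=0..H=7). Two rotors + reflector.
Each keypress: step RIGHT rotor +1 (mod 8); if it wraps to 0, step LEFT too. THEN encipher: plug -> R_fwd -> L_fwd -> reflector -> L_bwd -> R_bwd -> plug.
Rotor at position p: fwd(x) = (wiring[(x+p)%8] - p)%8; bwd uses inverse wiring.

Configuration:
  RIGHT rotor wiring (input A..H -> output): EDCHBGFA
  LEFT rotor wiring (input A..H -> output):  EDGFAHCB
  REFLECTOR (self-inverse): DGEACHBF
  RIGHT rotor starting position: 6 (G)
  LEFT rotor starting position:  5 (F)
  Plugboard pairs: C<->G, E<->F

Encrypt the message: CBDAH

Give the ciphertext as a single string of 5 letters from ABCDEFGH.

Answer: HCGED

Derivation:
Char 1 ('C'): step: R->7, L=5; C->plug->G->R->H->L->D->refl->A->L'->G->R'->H->plug->H
Char 2 ('B'): step: R->0, L->6 (L advanced); B->plug->B->R->D->L->F->refl->H->L'->F->R'->G->plug->C
Char 3 ('D'): step: R->1, L=6; D->plug->D->R->A->L->E->refl->C->L'->G->R'->C->plug->G
Char 4 ('A'): step: R->2, L=6; A->plug->A->R->A->L->E->refl->C->L'->G->R'->F->plug->E
Char 5 ('H'): step: R->3, L=6; H->plug->H->R->H->L->B->refl->G->L'->C->R'->D->plug->D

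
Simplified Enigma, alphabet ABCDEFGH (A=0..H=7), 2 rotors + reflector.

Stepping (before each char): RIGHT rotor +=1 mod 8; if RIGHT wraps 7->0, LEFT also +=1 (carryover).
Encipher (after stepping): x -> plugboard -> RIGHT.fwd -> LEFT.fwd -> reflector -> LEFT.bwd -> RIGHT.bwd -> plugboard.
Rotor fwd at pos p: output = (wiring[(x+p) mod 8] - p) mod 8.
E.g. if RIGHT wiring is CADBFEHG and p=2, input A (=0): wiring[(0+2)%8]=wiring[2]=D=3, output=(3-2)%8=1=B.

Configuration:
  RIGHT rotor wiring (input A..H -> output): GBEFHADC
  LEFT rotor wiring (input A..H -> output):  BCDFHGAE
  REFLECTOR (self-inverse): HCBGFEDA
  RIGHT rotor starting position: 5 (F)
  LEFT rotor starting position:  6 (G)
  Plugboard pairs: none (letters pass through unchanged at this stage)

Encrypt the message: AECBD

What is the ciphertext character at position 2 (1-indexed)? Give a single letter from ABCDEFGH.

Char 1 ('A'): step: R->6, L=6; A->plug->A->R->F->L->H->refl->A->L'->H->R'->F->plug->F
Char 2 ('E'): step: R->7, L=6; E->plug->E->R->G->L->B->refl->C->L'->A->R'->F->plug->F

F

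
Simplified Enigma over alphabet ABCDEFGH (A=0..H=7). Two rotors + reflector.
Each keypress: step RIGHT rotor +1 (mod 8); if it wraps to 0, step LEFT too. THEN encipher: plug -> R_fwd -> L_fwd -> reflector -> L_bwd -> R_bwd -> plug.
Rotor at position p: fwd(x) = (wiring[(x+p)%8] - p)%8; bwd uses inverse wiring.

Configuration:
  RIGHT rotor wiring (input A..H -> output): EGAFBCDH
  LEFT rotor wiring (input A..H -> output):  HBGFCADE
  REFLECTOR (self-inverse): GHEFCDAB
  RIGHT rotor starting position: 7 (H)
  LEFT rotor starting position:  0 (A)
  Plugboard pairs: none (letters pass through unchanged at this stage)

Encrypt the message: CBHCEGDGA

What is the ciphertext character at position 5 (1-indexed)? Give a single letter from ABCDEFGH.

Char 1 ('C'): step: R->0, L->1 (L advanced); C->plug->C->R->A->L->A->refl->G->L'->H->R'->H->plug->H
Char 2 ('B'): step: R->1, L=1; B->plug->B->R->H->L->G->refl->A->L'->A->R'->D->plug->D
Char 3 ('H'): step: R->2, L=1; H->plug->H->R->E->L->H->refl->B->L'->D->R'->B->plug->B
Char 4 ('C'): step: R->3, L=1; C->plug->C->R->H->L->G->refl->A->L'->A->R'->D->plug->D
Char 5 ('E'): step: R->4, L=1; E->plug->E->R->A->L->A->refl->G->L'->H->R'->C->plug->C

C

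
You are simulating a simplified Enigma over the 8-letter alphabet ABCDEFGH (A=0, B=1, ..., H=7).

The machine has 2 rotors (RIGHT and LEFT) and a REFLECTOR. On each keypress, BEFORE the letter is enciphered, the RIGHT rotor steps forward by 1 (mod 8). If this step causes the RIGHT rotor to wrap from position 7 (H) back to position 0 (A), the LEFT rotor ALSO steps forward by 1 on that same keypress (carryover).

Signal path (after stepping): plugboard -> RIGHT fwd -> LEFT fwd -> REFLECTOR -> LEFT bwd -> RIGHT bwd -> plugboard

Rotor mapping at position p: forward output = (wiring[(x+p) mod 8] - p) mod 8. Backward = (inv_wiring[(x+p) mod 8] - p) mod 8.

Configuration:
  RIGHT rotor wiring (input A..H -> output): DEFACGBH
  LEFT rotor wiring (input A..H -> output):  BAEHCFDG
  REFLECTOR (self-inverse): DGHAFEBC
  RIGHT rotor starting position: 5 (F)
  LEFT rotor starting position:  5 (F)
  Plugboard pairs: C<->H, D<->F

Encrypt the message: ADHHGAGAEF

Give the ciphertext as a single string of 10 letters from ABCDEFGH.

Char 1 ('A'): step: R->6, L=5; A->plug->A->R->D->L->E->refl->F->L'->H->R'->E->plug->E
Char 2 ('D'): step: R->7, L=5; D->plug->F->R->D->L->E->refl->F->L'->H->R'->G->plug->G
Char 3 ('H'): step: R->0, L->6 (L advanced); H->plug->C->R->F->L->B->refl->G->L'->E->R'->B->plug->B
Char 4 ('H'): step: R->1, L=6; H->plug->C->R->H->L->H->refl->C->L'->D->R'->A->plug->A
Char 5 ('G'): step: R->2, L=6; G->plug->G->R->B->L->A->refl->D->L'->C->R'->H->plug->C
Char 6 ('A'): step: R->3, L=6; A->plug->A->R->F->L->B->refl->G->L'->E->R'->E->plug->E
Char 7 ('G'): step: R->4, L=6; G->plug->G->R->B->L->A->refl->D->L'->C->R'->B->plug->B
Char 8 ('A'): step: R->5, L=6; A->plug->A->R->B->L->A->refl->D->L'->C->R'->C->plug->H
Char 9 ('E'): step: R->6, L=6; E->plug->E->R->H->L->H->refl->C->L'->D->R'->A->plug->A
Char 10 ('F'): step: R->7, L=6; F->plug->D->R->G->L->E->refl->F->L'->A->R'->A->plug->A

Answer: EGBACEBHAA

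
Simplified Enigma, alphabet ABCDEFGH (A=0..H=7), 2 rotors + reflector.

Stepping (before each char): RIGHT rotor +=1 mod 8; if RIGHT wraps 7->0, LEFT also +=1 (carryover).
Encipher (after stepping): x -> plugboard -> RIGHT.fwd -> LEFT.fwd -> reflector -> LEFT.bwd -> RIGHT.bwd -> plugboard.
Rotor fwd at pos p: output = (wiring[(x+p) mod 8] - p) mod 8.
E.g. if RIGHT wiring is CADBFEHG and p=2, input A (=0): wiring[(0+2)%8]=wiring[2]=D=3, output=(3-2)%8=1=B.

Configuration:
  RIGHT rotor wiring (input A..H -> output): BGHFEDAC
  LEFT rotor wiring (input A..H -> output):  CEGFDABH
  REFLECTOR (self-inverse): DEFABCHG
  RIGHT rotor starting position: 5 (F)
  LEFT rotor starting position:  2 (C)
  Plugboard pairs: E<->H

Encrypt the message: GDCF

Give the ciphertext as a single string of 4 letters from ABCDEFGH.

Answer: HBAG

Derivation:
Char 1 ('G'): step: R->6, L=2; G->plug->G->R->G->L->A->refl->D->L'->B->R'->E->plug->H
Char 2 ('D'): step: R->7, L=2; D->plug->D->R->A->L->E->refl->B->L'->C->R'->B->plug->B
Char 3 ('C'): step: R->0, L->3 (L advanced); C->plug->C->R->H->L->D->refl->A->L'->B->R'->A->plug->A
Char 4 ('F'): step: R->1, L=3; F->plug->F->R->H->L->D->refl->A->L'->B->R'->G->plug->G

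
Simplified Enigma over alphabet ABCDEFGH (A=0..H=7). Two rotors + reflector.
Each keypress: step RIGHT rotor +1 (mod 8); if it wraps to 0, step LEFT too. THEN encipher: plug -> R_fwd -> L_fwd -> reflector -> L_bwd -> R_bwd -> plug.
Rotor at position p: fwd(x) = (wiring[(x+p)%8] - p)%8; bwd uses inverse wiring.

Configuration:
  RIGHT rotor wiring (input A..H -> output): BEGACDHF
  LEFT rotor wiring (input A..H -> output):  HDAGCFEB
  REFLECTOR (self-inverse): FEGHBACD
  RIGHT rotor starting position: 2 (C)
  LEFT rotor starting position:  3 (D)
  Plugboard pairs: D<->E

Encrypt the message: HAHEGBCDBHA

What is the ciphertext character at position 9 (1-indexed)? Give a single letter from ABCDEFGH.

Char 1 ('H'): step: R->3, L=3; H->plug->H->R->D->L->B->refl->E->L'->F->R'->A->plug->A
Char 2 ('A'): step: R->4, L=3; A->plug->A->R->G->L->A->refl->F->L'->H->R'->B->plug->B
Char 3 ('H'): step: R->5, L=3; H->plug->H->R->F->L->E->refl->B->L'->D->R'->G->plug->G
Char 4 ('E'): step: R->6, L=3; E->plug->D->R->G->L->A->refl->F->L'->H->R'->B->plug->B
Char 5 ('G'): step: R->7, L=3; G->plug->G->R->E->L->G->refl->C->L'->C->R'->B->plug->B
Char 6 ('B'): step: R->0, L->4 (L advanced); B->plug->B->R->E->L->D->refl->H->L'->F->R'->H->plug->H
Char 7 ('C'): step: R->1, L=4; C->plug->C->R->H->L->C->refl->G->L'->A->R'->H->plug->H
Char 8 ('D'): step: R->2, L=4; D->plug->E->R->F->L->H->refl->D->L'->E->R'->A->plug->A
Char 9 ('B'): step: R->3, L=4; B->plug->B->R->H->L->C->refl->G->L'->A->R'->C->plug->C

C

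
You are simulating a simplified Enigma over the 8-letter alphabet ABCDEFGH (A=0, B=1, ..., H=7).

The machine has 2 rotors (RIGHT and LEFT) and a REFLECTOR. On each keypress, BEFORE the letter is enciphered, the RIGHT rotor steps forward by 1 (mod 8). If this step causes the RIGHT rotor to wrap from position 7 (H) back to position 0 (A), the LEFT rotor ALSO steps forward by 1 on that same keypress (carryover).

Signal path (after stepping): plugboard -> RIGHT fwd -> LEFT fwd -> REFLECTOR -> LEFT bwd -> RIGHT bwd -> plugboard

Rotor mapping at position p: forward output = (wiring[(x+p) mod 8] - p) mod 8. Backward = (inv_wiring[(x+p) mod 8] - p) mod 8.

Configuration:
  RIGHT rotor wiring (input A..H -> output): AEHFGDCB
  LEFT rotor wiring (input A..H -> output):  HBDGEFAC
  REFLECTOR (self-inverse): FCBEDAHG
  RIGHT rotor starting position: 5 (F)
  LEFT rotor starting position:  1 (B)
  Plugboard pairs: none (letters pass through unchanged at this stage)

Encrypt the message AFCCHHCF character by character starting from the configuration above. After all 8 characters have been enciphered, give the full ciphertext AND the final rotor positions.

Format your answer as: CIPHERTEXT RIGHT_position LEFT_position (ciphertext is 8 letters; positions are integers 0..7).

Char 1 ('A'): step: R->6, L=1; A->plug->A->R->E->L->E->refl->D->L'->D->R'->B->plug->B
Char 2 ('F'): step: R->7, L=1; F->plug->F->R->H->L->G->refl->H->L'->F->R'->C->plug->C
Char 3 ('C'): step: R->0, L->2 (L advanced); C->plug->C->R->H->L->H->refl->G->L'->E->R'->B->plug->B
Char 4 ('C'): step: R->1, L=2; C->plug->C->R->E->L->G->refl->H->L'->H->R'->H->plug->H
Char 5 ('H'): step: R->2, L=2; H->plug->H->R->C->L->C->refl->B->L'->A->R'->E->plug->E
Char 6 ('H'): step: R->3, L=2; H->plug->H->R->E->L->G->refl->H->L'->H->R'->D->plug->D
Char 7 ('C'): step: R->4, L=2; C->plug->C->R->G->L->F->refl->A->L'->F->R'->D->plug->D
Char 8 ('F'): step: R->5, L=2; F->plug->F->R->C->L->C->refl->B->L'->A->R'->G->plug->G
Final: ciphertext=BCBHEDDG, RIGHT=5, LEFT=2

Answer: BCBHEDDG 5 2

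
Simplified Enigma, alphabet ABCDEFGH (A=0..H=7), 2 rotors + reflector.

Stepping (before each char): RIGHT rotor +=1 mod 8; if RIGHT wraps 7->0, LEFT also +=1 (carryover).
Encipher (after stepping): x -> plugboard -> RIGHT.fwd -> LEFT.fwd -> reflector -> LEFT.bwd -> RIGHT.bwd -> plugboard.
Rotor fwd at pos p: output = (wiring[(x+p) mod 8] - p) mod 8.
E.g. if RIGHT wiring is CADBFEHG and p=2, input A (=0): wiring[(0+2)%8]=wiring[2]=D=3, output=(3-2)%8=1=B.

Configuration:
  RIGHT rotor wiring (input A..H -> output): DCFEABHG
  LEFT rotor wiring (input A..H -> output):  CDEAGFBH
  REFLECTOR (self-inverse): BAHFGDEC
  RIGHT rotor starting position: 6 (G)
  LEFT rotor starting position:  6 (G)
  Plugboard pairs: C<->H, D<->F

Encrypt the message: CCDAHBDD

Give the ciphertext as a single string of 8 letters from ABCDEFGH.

Answer: HBCGCEAG

Derivation:
Char 1 ('C'): step: R->7, L=6; C->plug->H->R->A->L->D->refl->F->L'->D->R'->C->plug->H
Char 2 ('C'): step: R->0, L->7 (L advanced); C->plug->H->R->G->L->G->refl->E->L'->C->R'->B->plug->B
Char 3 ('D'): step: R->1, L=7; D->plug->F->R->G->L->G->refl->E->L'->C->R'->H->plug->C
Char 4 ('A'): step: R->2, L=7; A->plug->A->R->D->L->F->refl->D->L'->B->R'->G->plug->G
Char 5 ('H'): step: R->3, L=7; H->plug->C->R->G->L->G->refl->E->L'->C->R'->H->plug->C
Char 6 ('B'): step: R->4, L=7; B->plug->B->R->F->L->H->refl->C->L'->H->R'->E->plug->E
Char 7 ('D'): step: R->5, L=7; D->plug->F->R->A->L->A->refl->B->L'->E->R'->A->plug->A
Char 8 ('D'): step: R->6, L=7; D->plug->F->R->G->L->G->refl->E->L'->C->R'->G->plug->G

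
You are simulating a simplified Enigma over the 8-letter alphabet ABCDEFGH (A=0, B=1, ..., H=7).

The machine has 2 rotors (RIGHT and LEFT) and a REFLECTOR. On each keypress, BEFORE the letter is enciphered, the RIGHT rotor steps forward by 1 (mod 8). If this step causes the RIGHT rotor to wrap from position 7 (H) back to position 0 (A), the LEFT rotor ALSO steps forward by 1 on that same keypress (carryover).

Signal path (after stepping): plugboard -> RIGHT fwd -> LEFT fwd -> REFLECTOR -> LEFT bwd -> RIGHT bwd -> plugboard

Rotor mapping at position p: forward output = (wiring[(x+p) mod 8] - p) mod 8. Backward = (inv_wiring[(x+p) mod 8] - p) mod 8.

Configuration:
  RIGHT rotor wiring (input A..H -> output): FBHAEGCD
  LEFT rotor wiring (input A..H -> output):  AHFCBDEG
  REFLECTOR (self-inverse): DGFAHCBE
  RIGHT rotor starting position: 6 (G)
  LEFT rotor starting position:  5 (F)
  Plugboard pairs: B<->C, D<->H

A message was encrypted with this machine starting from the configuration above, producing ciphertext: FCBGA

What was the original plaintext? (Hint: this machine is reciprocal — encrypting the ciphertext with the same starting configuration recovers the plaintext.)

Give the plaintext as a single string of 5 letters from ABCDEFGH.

Answer: DFGED

Derivation:
Char 1 ('F'): step: R->7, L=5; F->plug->F->R->F->L->A->refl->D->L'->D->R'->H->plug->D
Char 2 ('C'): step: R->0, L->6 (L advanced); C->plug->B->R->B->L->A->refl->D->L'->G->R'->F->plug->F
Char 3 ('B'): step: R->1, L=6; B->plug->C->R->H->L->F->refl->C->L'->C->R'->G->plug->G
Char 4 ('G'): step: R->2, L=6; G->plug->G->R->D->L->B->refl->G->L'->A->R'->E->plug->E
Char 5 ('A'): step: R->3, L=6; A->plug->A->R->F->L->E->refl->H->L'->E->R'->H->plug->D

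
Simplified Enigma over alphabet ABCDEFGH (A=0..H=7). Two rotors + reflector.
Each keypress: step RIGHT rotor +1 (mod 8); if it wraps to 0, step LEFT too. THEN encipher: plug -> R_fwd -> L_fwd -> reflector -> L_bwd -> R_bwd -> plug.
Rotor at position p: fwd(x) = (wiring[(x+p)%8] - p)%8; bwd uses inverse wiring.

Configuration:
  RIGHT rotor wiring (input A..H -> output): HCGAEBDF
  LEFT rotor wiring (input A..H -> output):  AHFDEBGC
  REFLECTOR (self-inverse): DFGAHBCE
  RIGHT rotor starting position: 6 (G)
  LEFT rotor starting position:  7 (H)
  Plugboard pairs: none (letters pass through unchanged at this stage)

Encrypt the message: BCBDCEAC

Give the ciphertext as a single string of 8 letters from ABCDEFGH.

Answer: GAFBGAFD

Derivation:
Char 1 ('B'): step: R->7, L=7; B->plug->B->R->A->L->D->refl->A->L'->C->R'->G->plug->G
Char 2 ('C'): step: R->0, L->0 (L advanced); C->plug->C->R->G->L->G->refl->C->L'->H->R'->A->plug->A
Char 3 ('B'): step: R->1, L=0; B->plug->B->R->F->L->B->refl->F->L'->C->R'->F->plug->F
Char 4 ('D'): step: R->2, L=0; D->plug->D->R->H->L->C->refl->G->L'->G->R'->B->plug->B
Char 5 ('C'): step: R->3, L=0; C->plug->C->R->G->L->G->refl->C->L'->H->R'->G->plug->G
Char 6 ('E'): step: R->4, L=0; E->plug->E->R->D->L->D->refl->A->L'->A->R'->A->plug->A
Char 7 ('A'): step: R->5, L=0; A->plug->A->R->E->L->E->refl->H->L'->B->R'->F->plug->F
Char 8 ('C'): step: R->6, L=0; C->plug->C->R->B->L->H->refl->E->L'->E->R'->D->plug->D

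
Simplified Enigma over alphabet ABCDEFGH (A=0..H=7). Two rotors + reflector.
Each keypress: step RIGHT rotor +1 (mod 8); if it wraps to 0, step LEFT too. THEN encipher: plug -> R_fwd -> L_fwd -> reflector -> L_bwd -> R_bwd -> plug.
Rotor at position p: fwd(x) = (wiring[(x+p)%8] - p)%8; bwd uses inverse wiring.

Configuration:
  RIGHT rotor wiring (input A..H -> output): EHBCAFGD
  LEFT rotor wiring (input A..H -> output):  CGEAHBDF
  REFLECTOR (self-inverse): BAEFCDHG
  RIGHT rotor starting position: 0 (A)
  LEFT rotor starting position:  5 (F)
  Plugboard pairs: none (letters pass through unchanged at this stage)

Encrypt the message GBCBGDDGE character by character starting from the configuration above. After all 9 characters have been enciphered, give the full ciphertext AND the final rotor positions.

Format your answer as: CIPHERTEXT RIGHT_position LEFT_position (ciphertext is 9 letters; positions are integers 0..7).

Answer: EAGGBBAHC 1 6

Derivation:
Char 1 ('G'): step: R->1, L=5; G->plug->G->R->C->L->A->refl->B->L'->E->R'->E->plug->E
Char 2 ('B'): step: R->2, L=5; B->plug->B->R->A->L->E->refl->C->L'->H->R'->A->plug->A
Char 3 ('C'): step: R->3, L=5; C->plug->C->R->C->L->A->refl->B->L'->E->R'->G->plug->G
Char 4 ('B'): step: R->4, L=5; B->plug->B->R->B->L->G->refl->H->L'->F->R'->G->plug->G
Char 5 ('G'): step: R->5, L=5; G->plug->G->R->F->L->H->refl->G->L'->B->R'->B->plug->B
Char 6 ('D'): step: R->6, L=5; D->plug->D->R->B->L->G->refl->H->L'->F->R'->B->plug->B
Char 7 ('D'): step: R->7, L=5; D->plug->D->R->C->L->A->refl->B->L'->E->R'->A->plug->A
Char 8 ('G'): step: R->0, L->6 (L advanced); G->plug->G->R->G->L->B->refl->A->L'->D->R'->H->plug->H
Char 9 ('E'): step: R->1, L=6; E->plug->E->R->E->L->G->refl->H->L'->B->R'->C->plug->C
Final: ciphertext=EAGGBBAHC, RIGHT=1, LEFT=6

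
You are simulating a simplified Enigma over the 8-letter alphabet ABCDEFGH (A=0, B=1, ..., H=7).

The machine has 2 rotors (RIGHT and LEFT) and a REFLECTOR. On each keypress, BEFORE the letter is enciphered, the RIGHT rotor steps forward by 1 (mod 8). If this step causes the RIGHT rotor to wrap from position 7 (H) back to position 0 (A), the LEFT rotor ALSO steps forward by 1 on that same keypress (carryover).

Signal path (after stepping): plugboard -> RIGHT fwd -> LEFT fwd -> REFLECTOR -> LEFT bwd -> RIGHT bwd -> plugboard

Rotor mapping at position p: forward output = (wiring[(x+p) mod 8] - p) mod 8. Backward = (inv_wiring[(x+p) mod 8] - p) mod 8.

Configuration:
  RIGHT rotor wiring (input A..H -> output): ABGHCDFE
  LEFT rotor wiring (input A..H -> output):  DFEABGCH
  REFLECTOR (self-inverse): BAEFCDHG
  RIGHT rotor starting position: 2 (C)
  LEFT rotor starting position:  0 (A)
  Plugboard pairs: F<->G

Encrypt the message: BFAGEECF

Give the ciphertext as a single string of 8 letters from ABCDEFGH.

Answer: GAFEBCEG

Derivation:
Char 1 ('B'): step: R->3, L=0; B->plug->B->R->H->L->H->refl->G->L'->F->R'->F->plug->G
Char 2 ('F'): step: R->4, L=0; F->plug->G->R->C->L->E->refl->C->L'->G->R'->A->plug->A
Char 3 ('A'): step: R->5, L=0; A->plug->A->R->G->L->C->refl->E->L'->C->R'->G->plug->F
Char 4 ('G'): step: R->6, L=0; G->plug->F->R->B->L->F->refl->D->L'->A->R'->E->plug->E
Char 5 ('E'): step: R->7, L=0; E->plug->E->R->A->L->D->refl->F->L'->B->R'->B->plug->B
Char 6 ('E'): step: R->0, L->1 (L advanced); E->plug->E->R->C->L->H->refl->G->L'->G->R'->C->plug->C
Char 7 ('C'): step: R->1, L=1; C->plug->C->R->G->L->G->refl->H->L'->C->R'->E->plug->E
Char 8 ('F'): step: R->2, L=1; F->plug->G->R->G->L->G->refl->H->L'->C->R'->F->plug->G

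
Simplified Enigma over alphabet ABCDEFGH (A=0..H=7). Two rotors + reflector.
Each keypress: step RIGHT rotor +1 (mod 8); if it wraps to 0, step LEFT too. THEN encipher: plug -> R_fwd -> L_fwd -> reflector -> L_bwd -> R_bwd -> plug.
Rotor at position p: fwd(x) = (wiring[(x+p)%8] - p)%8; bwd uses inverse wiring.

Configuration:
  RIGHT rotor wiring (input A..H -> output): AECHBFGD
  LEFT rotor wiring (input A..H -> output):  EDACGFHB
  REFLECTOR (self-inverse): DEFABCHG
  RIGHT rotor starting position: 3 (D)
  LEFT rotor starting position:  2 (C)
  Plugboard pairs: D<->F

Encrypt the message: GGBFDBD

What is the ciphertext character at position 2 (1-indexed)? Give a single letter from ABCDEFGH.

Char 1 ('G'): step: R->4, L=2; G->plug->G->R->G->L->C->refl->F->L'->E->R'->E->plug->E
Char 2 ('G'): step: R->5, L=2; G->plug->G->R->C->L->E->refl->B->L'->H->R'->E->plug->E

E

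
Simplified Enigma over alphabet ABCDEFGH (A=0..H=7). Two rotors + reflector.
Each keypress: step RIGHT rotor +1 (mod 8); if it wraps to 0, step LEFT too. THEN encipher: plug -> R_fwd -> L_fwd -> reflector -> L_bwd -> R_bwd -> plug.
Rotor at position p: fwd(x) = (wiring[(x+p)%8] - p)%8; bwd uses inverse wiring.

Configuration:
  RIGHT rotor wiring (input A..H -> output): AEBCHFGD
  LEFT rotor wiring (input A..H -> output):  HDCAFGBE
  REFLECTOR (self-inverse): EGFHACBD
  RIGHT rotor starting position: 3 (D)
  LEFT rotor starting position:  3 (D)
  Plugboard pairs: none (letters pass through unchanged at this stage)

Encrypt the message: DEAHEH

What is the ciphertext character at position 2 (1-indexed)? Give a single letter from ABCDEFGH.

Char 1 ('D'): step: R->4, L=3; D->plug->D->R->H->L->H->refl->D->L'->C->R'->C->plug->C
Char 2 ('E'): step: R->5, L=3; E->plug->E->R->H->L->H->refl->D->L'->C->R'->H->plug->H

H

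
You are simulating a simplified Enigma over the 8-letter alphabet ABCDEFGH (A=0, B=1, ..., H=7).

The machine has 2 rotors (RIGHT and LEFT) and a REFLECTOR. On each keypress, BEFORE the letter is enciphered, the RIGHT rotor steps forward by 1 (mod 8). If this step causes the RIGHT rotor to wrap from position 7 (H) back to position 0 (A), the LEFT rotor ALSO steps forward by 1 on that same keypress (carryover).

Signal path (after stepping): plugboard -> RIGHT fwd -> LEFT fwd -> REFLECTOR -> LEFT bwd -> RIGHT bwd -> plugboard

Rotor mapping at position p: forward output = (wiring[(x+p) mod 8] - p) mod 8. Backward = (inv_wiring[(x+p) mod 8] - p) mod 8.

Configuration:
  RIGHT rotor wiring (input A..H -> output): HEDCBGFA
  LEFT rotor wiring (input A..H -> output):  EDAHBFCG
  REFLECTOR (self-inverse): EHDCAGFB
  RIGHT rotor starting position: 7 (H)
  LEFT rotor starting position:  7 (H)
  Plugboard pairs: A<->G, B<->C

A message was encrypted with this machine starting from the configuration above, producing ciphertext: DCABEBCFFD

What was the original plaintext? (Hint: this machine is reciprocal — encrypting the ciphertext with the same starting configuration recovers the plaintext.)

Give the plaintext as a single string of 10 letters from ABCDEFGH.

Answer: HDBFDHHCDA

Derivation:
Char 1 ('D'): step: R->0, L->0 (L advanced); D->plug->D->R->C->L->A->refl->E->L'->A->R'->H->plug->H
Char 2 ('C'): step: R->1, L=0; C->plug->B->R->C->L->A->refl->E->L'->A->R'->D->plug->D
Char 3 ('A'): step: R->2, L=0; A->plug->G->R->F->L->F->refl->G->L'->H->R'->C->plug->B
Char 4 ('B'): step: R->3, L=0; B->plug->C->R->D->L->H->refl->B->L'->E->R'->F->plug->F
Char 5 ('E'): step: R->4, L=0; E->plug->E->R->D->L->H->refl->B->L'->E->R'->D->plug->D
Char 6 ('B'): step: R->5, L=0; B->plug->C->R->D->L->H->refl->B->L'->E->R'->H->plug->H
Char 7 ('C'): step: R->6, L=0; C->plug->B->R->C->L->A->refl->E->L'->A->R'->H->plug->H
Char 8 ('F'): step: R->7, L=0; F->plug->F->R->C->L->A->refl->E->L'->A->R'->B->plug->C
Char 9 ('F'): step: R->0, L->1 (L advanced); F->plug->F->R->G->L->F->refl->G->L'->C->R'->D->plug->D
Char 10 ('D'): step: R->1, L=1; D->plug->D->R->A->L->C->refl->D->L'->H->R'->G->plug->A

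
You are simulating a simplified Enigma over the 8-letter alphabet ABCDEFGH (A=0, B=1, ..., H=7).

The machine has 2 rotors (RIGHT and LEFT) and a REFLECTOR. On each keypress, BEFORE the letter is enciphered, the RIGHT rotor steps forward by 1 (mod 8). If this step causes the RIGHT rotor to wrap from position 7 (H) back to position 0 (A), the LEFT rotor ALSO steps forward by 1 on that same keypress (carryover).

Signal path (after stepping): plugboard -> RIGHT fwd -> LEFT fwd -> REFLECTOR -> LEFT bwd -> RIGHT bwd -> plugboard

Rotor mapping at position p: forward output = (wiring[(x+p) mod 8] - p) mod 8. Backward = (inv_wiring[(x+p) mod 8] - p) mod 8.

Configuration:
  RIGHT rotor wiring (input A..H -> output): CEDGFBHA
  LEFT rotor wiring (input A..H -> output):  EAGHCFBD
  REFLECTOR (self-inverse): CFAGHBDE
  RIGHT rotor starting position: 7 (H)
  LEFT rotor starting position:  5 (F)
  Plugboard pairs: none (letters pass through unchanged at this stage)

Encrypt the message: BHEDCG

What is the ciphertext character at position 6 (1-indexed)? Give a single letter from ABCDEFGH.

Char 1 ('B'): step: R->0, L->6 (L advanced); B->plug->B->R->E->L->A->refl->C->L'->D->R'->C->plug->C
Char 2 ('H'): step: R->1, L=6; H->plug->H->R->B->L->F->refl->B->L'->F->R'->C->plug->C
Char 3 ('E'): step: R->2, L=6; E->plug->E->R->F->L->B->refl->F->L'->B->R'->A->plug->A
Char 4 ('D'): step: R->3, L=6; D->plug->D->R->E->L->A->refl->C->L'->D->R'->A->plug->A
Char 5 ('C'): step: R->4, L=6; C->plug->C->R->D->L->C->refl->A->L'->E->R'->D->plug->D
Char 6 ('G'): step: R->5, L=6; G->plug->G->R->B->L->F->refl->B->L'->F->R'->D->plug->D

D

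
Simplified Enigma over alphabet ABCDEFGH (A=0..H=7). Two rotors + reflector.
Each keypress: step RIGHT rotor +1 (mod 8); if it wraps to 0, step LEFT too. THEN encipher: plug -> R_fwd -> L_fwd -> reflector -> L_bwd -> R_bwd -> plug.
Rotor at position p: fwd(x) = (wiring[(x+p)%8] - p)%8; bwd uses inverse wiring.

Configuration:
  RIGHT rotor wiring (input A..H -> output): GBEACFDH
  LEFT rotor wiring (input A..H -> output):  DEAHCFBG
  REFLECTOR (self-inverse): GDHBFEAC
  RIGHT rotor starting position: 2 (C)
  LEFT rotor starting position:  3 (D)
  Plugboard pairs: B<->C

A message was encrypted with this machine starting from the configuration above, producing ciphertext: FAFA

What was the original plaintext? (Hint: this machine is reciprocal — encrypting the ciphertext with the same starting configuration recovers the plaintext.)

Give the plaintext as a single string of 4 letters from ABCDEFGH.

Answer: AHAD

Derivation:
Char 1 ('F'): step: R->3, L=3; F->plug->F->R->D->L->G->refl->A->L'->F->R'->A->plug->A
Char 2 ('A'): step: R->4, L=3; A->plug->A->R->G->L->B->refl->D->L'->E->R'->H->plug->H
Char 3 ('F'): step: R->5, L=3; F->plug->F->R->H->L->F->refl->E->L'->A->R'->A->plug->A
Char 4 ('A'): step: R->6, L=3; A->plug->A->R->F->L->A->refl->G->L'->D->R'->D->plug->D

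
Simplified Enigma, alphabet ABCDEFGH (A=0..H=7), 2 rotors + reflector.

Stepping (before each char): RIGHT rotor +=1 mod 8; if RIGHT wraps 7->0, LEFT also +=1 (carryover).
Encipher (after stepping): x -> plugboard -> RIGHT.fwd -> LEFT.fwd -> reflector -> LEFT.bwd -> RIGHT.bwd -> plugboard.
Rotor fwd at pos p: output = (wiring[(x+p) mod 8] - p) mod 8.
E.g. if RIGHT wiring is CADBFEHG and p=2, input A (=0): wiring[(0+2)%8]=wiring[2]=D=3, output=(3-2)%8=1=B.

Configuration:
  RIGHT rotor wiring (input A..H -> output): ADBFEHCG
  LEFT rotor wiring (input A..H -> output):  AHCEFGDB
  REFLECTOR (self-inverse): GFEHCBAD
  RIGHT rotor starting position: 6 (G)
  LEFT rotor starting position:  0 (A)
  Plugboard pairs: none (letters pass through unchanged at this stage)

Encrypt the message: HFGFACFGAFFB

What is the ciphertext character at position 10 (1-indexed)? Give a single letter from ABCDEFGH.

Char 1 ('H'): step: R->7, L=0; H->plug->H->R->D->L->E->refl->C->L'->C->R'->D->plug->D
Char 2 ('F'): step: R->0, L->1 (L advanced); F->plug->F->R->H->L->H->refl->D->L'->C->R'->G->plug->G
Char 3 ('G'): step: R->1, L=1; G->plug->G->R->F->L->C->refl->E->L'->D->R'->D->plug->D
Char 4 ('F'): step: R->2, L=1; F->plug->F->R->E->L->F->refl->B->L'->B->R'->H->plug->H
Char 5 ('A'): step: R->3, L=1; A->plug->A->R->C->L->D->refl->H->L'->H->R'->D->plug->D
Char 6 ('C'): step: R->4, L=1; C->plug->C->R->G->L->A->refl->G->L'->A->R'->A->plug->A
Char 7 ('F'): step: R->5, L=1; F->plug->F->R->E->L->F->refl->B->L'->B->R'->C->plug->C
Char 8 ('G'): step: R->6, L=1; G->plug->G->R->G->L->A->refl->G->L'->A->R'->B->plug->B
Char 9 ('A'): step: R->7, L=1; A->plug->A->R->H->L->H->refl->D->L'->C->R'->D->plug->D
Char 10 ('F'): step: R->0, L->2 (L advanced); F->plug->F->R->H->L->F->refl->B->L'->E->R'->E->plug->E

E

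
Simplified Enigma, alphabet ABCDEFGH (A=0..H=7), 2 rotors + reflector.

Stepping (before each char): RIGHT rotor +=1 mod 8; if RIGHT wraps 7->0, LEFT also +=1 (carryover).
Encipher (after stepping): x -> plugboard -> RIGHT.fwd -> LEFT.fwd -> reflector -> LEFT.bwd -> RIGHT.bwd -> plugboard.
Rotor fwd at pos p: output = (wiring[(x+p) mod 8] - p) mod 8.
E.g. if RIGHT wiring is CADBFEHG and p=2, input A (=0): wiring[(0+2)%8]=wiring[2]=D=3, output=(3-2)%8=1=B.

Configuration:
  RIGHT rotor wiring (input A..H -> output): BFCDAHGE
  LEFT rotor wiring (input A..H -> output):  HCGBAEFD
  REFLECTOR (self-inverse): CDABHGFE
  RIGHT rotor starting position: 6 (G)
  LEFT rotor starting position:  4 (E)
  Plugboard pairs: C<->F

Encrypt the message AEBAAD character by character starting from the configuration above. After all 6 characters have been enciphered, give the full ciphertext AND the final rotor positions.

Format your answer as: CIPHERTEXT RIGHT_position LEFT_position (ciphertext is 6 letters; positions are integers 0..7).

Answer: HGGFCG 4 5

Derivation:
Char 1 ('A'): step: R->7, L=4; A->plug->A->R->F->L->G->refl->F->L'->H->R'->H->plug->H
Char 2 ('E'): step: R->0, L->5 (L advanced); E->plug->E->R->A->L->H->refl->E->L'->G->R'->G->plug->G
Char 3 ('B'): step: R->1, L=5; B->plug->B->R->B->L->A->refl->C->L'->D->R'->G->plug->G
Char 4 ('A'): step: R->2, L=5; A->plug->A->R->A->L->H->refl->E->L'->G->R'->C->plug->F
Char 5 ('A'): step: R->3, L=5; A->plug->A->R->A->L->H->refl->E->L'->G->R'->F->plug->C
Char 6 ('D'): step: R->4, L=5; D->plug->D->R->A->L->H->refl->E->L'->G->R'->G->plug->G
Final: ciphertext=HGGFCG, RIGHT=4, LEFT=5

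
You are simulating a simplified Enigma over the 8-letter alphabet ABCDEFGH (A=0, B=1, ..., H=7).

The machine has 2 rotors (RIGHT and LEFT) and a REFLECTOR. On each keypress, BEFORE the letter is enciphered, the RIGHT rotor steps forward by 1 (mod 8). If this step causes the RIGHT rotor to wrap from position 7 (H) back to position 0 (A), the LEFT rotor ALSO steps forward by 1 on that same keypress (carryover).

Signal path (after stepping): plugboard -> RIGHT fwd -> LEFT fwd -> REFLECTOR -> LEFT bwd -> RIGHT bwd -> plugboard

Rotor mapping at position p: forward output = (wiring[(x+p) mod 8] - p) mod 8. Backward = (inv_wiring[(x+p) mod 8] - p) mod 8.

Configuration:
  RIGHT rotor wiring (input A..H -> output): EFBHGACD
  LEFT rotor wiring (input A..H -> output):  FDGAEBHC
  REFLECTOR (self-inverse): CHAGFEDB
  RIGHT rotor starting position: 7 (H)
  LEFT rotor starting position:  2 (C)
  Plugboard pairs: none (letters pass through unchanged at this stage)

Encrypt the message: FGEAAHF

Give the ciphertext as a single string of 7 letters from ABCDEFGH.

Char 1 ('F'): step: R->0, L->3 (L advanced); F->plug->F->R->A->L->F->refl->E->L'->D->R'->H->plug->H
Char 2 ('G'): step: R->1, L=3; G->plug->G->R->C->L->G->refl->D->L'->H->R'->E->plug->E
Char 3 ('E'): step: R->2, L=3; E->plug->E->R->A->L->F->refl->E->L'->D->R'->H->plug->H
Char 4 ('A'): step: R->3, L=3; A->plug->A->R->E->L->H->refl->B->L'->B->R'->F->plug->F
Char 5 ('A'): step: R->4, L=3; A->plug->A->R->C->L->G->refl->D->L'->H->R'->D->plug->D
Char 6 ('H'): step: R->5, L=3; H->plug->H->R->B->L->B->refl->H->L'->E->R'->F->plug->F
Char 7 ('F'): step: R->6, L=3; F->plug->F->R->B->L->B->refl->H->L'->E->R'->A->plug->A

Answer: HEHFDFA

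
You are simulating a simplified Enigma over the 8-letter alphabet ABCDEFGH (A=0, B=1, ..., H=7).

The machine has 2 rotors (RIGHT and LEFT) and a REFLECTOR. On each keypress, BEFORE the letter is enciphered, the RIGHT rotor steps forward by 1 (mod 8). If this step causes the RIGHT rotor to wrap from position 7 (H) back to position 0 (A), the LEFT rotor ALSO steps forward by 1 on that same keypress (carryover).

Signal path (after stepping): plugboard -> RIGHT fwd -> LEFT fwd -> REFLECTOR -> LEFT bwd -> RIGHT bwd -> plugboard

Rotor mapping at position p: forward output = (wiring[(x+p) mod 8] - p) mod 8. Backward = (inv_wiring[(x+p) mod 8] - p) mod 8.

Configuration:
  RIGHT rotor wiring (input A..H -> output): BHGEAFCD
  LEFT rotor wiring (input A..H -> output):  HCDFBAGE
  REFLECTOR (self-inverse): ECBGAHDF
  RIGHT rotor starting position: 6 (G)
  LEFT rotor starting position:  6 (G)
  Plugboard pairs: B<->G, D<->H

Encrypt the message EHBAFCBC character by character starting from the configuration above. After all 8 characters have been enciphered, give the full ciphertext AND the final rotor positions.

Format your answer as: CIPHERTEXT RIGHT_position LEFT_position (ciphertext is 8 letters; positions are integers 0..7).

Char 1 ('E'): step: R->7, L=6; E->plug->E->R->F->L->H->refl->F->L'->E->R'->A->plug->A
Char 2 ('H'): step: R->0, L->7 (L advanced); H->plug->D->R->E->L->G->refl->D->L'->C->R'->G->plug->B
Char 3 ('B'): step: R->1, L=7; B->plug->G->R->C->L->D->refl->G->L'->E->R'->E->plug->E
Char 4 ('A'): step: R->2, L=7; A->plug->A->R->E->L->G->refl->D->L'->C->R'->B->plug->G
Char 5 ('F'): step: R->3, L=7; F->plug->F->R->G->L->B->refl->C->L'->F->R'->B->plug->G
Char 6 ('C'): step: R->4, L=7; C->plug->C->R->G->L->B->refl->C->L'->F->R'->E->plug->E
Char 7 ('B'): step: R->5, L=7; B->plug->G->R->H->L->H->refl->F->L'->A->R'->A->plug->A
Char 8 ('C'): step: R->6, L=7; C->plug->C->R->D->L->E->refl->A->L'->B->R'->D->plug->H
Final: ciphertext=ABEGGEAH, RIGHT=6, LEFT=7

Answer: ABEGGEAH 6 7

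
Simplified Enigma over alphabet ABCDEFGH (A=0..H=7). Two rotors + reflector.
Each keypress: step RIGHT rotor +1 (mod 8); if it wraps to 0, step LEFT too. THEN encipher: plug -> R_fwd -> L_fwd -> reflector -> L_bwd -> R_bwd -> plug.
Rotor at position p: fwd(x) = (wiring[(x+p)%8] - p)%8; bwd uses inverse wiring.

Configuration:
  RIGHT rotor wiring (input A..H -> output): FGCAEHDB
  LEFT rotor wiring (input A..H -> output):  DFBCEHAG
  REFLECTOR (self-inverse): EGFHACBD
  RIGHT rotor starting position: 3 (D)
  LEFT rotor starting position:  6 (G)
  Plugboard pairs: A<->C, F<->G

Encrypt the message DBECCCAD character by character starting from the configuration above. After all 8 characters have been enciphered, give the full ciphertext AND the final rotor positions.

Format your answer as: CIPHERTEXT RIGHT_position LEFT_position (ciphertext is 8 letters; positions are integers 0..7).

Char 1 ('D'): step: R->4, L=6; D->plug->D->R->F->L->E->refl->A->L'->B->R'->E->plug->E
Char 2 ('B'): step: R->5, L=6; B->plug->B->R->G->L->G->refl->B->L'->H->R'->H->plug->H
Char 3 ('E'): step: R->6, L=6; E->plug->E->R->E->L->D->refl->H->L'->D->R'->B->plug->B
Char 4 ('C'): step: R->7, L=6; C->plug->A->R->C->L->F->refl->C->L'->A->R'->G->plug->F
Char 5 ('C'): step: R->0, L->7 (L advanced); C->plug->A->R->F->L->F->refl->C->L'->D->R'->G->plug->F
Char 6 ('C'): step: R->1, L=7; C->plug->A->R->F->L->F->refl->C->L'->D->R'->D->plug->D
Char 7 ('A'): step: R->2, L=7; A->plug->C->R->C->L->G->refl->B->L'->H->R'->F->plug->G
Char 8 ('D'): step: R->3, L=7; D->plug->D->R->A->L->H->refl->D->L'->E->R'->C->plug->A
Final: ciphertext=EHBFFDGA, RIGHT=3, LEFT=7

Answer: EHBFFDGA 3 7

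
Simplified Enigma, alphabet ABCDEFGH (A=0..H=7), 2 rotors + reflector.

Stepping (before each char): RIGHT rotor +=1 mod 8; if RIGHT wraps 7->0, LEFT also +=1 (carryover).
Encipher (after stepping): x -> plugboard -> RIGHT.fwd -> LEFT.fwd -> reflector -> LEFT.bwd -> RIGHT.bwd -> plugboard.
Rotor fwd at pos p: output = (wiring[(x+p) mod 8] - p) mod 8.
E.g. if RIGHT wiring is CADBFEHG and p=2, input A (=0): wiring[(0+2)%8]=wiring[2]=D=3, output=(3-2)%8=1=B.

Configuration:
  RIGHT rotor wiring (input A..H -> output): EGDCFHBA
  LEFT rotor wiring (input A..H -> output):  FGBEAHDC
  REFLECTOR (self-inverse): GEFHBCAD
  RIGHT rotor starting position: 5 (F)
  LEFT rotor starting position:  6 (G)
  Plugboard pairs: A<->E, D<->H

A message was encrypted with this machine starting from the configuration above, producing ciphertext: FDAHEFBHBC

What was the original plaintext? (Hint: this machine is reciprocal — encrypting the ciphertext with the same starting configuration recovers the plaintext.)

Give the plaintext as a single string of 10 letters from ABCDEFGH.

Char 1 ('F'): step: R->6, L=6; F->plug->F->R->E->L->D->refl->H->L'->C->R'->B->plug->B
Char 2 ('D'): step: R->7, L=6; D->plug->H->R->C->L->H->refl->D->L'->E->R'->D->plug->H
Char 3 ('A'): step: R->0, L->7 (L advanced); A->plug->E->R->F->L->B->refl->E->L'->H->R'->F->plug->F
Char 4 ('H'): step: R->1, L=7; H->plug->D->R->E->L->F->refl->C->L'->D->R'->H->plug->D
Char 5 ('E'): step: R->2, L=7; E->plug->A->R->B->L->G->refl->A->L'->G->R'->F->plug->F
Char 6 ('F'): step: R->3, L=7; F->plug->F->R->B->L->G->refl->A->L'->G->R'->D->plug->H
Char 7 ('B'): step: R->4, L=7; B->plug->B->R->D->L->C->refl->F->L'->E->R'->D->plug->H
Char 8 ('H'): step: R->5, L=7; H->plug->D->R->H->L->E->refl->B->L'->F->R'->G->plug->G
Char 9 ('B'): step: R->6, L=7; B->plug->B->R->C->L->H->refl->D->L'->A->R'->D->plug->H
Char 10 ('C'): step: R->7, L=7; C->plug->C->R->H->L->E->refl->B->L'->F->R'->B->plug->B

Answer: BHFDFHHGHB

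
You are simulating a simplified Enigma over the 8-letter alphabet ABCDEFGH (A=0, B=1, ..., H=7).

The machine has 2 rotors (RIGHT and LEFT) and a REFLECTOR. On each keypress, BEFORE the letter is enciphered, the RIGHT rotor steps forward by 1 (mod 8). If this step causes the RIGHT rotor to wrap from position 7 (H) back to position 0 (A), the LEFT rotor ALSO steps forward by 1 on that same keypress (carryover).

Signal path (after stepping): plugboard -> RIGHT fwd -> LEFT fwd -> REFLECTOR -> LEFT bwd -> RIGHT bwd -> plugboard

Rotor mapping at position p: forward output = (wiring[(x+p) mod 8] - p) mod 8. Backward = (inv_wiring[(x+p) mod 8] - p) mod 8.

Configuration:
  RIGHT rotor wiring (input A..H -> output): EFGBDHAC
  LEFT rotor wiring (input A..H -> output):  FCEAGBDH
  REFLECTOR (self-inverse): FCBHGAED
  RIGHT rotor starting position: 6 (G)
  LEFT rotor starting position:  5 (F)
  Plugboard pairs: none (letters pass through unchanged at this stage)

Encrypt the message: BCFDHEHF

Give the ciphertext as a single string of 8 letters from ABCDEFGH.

Answer: CGDCCDEB

Derivation:
Char 1 ('B'): step: R->7, L=5; B->plug->B->R->F->L->H->refl->D->L'->G->R'->C->plug->C
Char 2 ('C'): step: R->0, L->6 (L advanced); C->plug->C->R->G->L->A->refl->F->L'->A->R'->G->plug->G
Char 3 ('F'): step: R->1, L=6; F->plug->F->R->H->L->D->refl->H->L'->C->R'->D->plug->D
Char 4 ('D'): step: R->2, L=6; D->plug->D->R->F->L->C->refl->B->L'->B->R'->C->plug->C
Char 5 ('H'): step: R->3, L=6; H->plug->H->R->D->L->E->refl->G->L'->E->R'->C->plug->C
Char 6 ('E'): step: R->4, L=6; E->plug->E->R->A->L->F->refl->A->L'->G->R'->D->plug->D
Char 7 ('H'): step: R->5, L=6; H->plug->H->R->G->L->A->refl->F->L'->A->R'->E->plug->E
Char 8 ('F'): step: R->6, L=6; F->plug->F->R->D->L->E->refl->G->L'->E->R'->B->plug->B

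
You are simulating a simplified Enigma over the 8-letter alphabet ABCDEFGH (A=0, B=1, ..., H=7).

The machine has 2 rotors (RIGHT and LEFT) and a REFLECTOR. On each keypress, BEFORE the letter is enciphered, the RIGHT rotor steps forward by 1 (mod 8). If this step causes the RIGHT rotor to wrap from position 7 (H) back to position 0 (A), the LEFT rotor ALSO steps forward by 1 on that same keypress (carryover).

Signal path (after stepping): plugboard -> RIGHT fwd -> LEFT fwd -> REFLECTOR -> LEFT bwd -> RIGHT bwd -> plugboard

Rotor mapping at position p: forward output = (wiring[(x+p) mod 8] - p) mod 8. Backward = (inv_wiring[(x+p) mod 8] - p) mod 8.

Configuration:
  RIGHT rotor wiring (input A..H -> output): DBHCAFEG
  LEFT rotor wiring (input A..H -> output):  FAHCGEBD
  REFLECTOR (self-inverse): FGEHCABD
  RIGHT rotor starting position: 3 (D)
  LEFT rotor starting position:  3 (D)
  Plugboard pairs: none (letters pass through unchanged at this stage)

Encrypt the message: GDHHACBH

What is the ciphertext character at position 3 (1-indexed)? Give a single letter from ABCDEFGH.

Char 1 ('G'): step: R->4, L=3; G->plug->G->R->D->L->G->refl->B->L'->C->R'->D->plug->D
Char 2 ('D'): step: R->5, L=3; D->plug->D->R->G->L->F->refl->A->L'->E->R'->E->plug->E
Char 3 ('H'): step: R->6, L=3; H->plug->H->R->H->L->E->refl->C->L'->F->R'->C->plug->C

C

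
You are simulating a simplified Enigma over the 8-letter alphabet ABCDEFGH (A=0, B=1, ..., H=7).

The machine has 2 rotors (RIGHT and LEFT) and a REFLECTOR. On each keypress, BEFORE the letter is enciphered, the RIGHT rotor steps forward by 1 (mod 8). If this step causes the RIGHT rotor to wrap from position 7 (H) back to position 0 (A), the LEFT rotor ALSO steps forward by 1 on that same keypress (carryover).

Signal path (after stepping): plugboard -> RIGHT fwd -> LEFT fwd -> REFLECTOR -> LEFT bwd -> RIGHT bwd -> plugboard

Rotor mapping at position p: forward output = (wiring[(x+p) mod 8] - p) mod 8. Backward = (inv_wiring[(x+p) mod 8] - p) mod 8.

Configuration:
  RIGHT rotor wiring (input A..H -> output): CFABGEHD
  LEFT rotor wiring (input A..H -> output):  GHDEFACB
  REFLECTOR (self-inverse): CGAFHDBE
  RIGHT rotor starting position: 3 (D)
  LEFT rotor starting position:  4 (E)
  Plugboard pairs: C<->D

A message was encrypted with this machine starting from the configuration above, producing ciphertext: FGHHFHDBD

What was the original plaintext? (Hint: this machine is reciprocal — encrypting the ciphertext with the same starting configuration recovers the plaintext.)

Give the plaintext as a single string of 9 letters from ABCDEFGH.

Char 1 ('F'): step: R->4, L=4; F->plug->F->R->B->L->E->refl->H->L'->G->R'->E->plug->E
Char 2 ('G'): step: R->5, L=4; G->plug->G->R->E->L->C->refl->A->L'->H->R'->A->plug->A
Char 3 ('H'): step: R->6, L=4; H->plug->H->R->G->L->H->refl->E->L'->B->R'->A->plug->A
Char 4 ('H'): step: R->7, L=4; H->plug->H->R->A->L->B->refl->G->L'->C->R'->E->plug->E
Char 5 ('F'): step: R->0, L->5 (L advanced); F->plug->F->R->E->L->C->refl->A->L'->H->R'->G->plug->G
Char 6 ('H'): step: R->1, L=5; H->plug->H->R->B->L->F->refl->D->L'->A->R'->C->plug->D
Char 7 ('D'): step: R->2, L=5; D->plug->C->R->E->L->C->refl->A->L'->H->R'->B->plug->B
Char 8 ('B'): step: R->3, L=5; B->plug->B->R->D->L->B->refl->G->L'->F->R'->H->plug->H
Char 9 ('D'): step: R->4, L=5; D->plug->C->R->D->L->B->refl->G->L'->F->R'->H->plug->H

Answer: EAAEGDBHH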